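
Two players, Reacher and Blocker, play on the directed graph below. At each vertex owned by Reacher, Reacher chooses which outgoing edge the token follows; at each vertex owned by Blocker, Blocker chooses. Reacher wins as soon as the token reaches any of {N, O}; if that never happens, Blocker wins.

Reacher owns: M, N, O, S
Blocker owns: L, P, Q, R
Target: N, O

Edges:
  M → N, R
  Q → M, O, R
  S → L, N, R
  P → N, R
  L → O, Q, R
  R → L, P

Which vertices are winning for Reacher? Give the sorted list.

A0 = {N, O}
A1: add {M, S} — M (Reacher) has M→N; S (Reacher) has S→N.
A2 = A1; e.g. L (Blocker) can still go to Q. Fixed point.
Reacher's winning region = {M, N, O, S}.

M, N, O, S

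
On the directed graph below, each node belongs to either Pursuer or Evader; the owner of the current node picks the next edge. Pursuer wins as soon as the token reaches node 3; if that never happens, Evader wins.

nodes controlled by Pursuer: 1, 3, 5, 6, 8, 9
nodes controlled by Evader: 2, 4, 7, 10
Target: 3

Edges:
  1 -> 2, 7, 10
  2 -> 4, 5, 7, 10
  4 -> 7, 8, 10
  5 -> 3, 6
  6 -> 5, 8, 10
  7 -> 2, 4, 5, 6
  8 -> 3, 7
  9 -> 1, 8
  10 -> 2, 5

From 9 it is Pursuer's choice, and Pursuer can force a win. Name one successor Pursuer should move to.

A0 = {3}
A1: add {5, 8} — 5 (Pursuer) has 5→3; 8 (Pursuer) has 8→3.
A2: add {6, 9} — 6 (Pursuer) has 6→5; 9 (Pursuer) has 9→8.
A3 = A2; e.g. 1 (Pursuer) has no edge into A2. Fixed point.
From 9, successor 8 is in the attractor (rank 1); the other successor 1 is not.

8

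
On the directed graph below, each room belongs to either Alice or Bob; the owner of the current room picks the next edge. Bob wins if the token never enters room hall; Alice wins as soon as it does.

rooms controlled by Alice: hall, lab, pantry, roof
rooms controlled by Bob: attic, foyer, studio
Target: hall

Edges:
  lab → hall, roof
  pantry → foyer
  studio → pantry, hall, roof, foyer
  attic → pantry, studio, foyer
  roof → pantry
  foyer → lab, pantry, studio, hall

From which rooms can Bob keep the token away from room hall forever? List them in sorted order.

attic, foyer, pantry, roof, studio

A0 = {hall}
A1: add {lab} — lab (Alice) has lab→hall.
A2 = A1; e.g. pantry (Alice) has no edge into A1. Fixed point.
Alice's attractor = {hall, lab}; Bob avoids the target exactly from the complement.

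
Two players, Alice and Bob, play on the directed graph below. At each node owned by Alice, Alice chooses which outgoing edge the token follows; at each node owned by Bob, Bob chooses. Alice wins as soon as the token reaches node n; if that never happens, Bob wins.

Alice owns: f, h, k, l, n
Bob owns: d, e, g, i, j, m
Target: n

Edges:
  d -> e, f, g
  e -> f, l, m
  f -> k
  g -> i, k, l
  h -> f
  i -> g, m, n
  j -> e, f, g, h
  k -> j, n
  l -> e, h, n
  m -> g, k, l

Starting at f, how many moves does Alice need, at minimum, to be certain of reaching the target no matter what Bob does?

A0 = {n}
A1: add {k, l} — k (Alice) has k→n; l (Alice) has l→n.
A2: add {f} — f (Alice) has f→k.
f enters the attractor at level 2, so Alice can force the target in 2 moves from there.

2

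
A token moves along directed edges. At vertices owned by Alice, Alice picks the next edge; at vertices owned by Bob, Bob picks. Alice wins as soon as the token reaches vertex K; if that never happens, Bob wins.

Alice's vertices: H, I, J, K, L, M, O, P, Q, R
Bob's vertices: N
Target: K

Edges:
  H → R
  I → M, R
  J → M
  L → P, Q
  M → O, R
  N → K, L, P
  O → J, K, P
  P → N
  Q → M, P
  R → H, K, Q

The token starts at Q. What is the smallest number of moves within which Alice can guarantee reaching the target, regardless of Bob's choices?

3

A0 = {K}
A1: add {O, R} — O (Alice) has O→K; R (Alice) has R→K.
A2: add {H, I, M} — H (Alice) has H→R; I (Alice) has I→R; M (Alice) has M→O.
A3: add {J, Q} — J (Alice) has J→M; Q (Alice) has Q→M.
Q enters the attractor at level 3, so Alice can force the target in 3 moves from there.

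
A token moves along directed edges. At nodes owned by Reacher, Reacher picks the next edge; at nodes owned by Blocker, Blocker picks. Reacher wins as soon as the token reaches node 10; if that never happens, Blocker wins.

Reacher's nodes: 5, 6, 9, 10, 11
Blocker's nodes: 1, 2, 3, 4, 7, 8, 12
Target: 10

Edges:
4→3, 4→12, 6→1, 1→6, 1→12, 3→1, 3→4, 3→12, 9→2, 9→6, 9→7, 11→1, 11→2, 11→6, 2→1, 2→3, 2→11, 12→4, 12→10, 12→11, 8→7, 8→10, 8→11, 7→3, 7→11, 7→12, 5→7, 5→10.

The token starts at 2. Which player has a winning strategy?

A0 = {10}
A1: add {5} — 5 (Reacher) has 5→10.
A2 = A1; e.g. 1 (Blocker) can still go to 6. Fixed point.
2 never enters the attractor, so Blocker can avoid the target forever.

Blocker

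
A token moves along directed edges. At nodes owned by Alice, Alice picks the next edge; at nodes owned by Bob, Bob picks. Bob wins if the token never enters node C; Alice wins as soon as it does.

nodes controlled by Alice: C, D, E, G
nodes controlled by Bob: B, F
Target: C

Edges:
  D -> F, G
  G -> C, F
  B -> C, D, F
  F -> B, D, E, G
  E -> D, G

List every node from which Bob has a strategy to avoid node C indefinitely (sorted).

B, F

A0 = {C}
A1: add {G} — G (Alice) has G→C.
A2: add {D, E} — D (Alice) has D→G; E (Alice) has E→G.
A3 = A2; e.g. B (Bob) can still go to F. Fixed point.
Alice's attractor = {C, D, E, G}; Bob avoids the target exactly from the complement.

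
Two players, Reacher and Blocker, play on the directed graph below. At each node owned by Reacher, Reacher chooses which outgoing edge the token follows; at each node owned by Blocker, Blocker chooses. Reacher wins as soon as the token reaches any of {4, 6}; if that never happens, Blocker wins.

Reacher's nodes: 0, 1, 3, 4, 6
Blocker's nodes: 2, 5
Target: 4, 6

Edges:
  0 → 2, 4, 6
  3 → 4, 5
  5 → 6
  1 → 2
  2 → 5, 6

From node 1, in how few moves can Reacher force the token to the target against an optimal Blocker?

3

A0 = {4, 6}
A1: add {0, 3, 5} — 0 (Reacher) has 0→4; 3 (Reacher) has 3→4; 5 (Blocker): all of {6} already in.
A2: add {2} — 2 (Blocker): all of {5, 6} already in.
A3: add {1} — 1 (Reacher) has 1→2.
A3 = all vertices. Fixed point.
1 enters the attractor at level 3, so Reacher can force the target in 3 moves from there.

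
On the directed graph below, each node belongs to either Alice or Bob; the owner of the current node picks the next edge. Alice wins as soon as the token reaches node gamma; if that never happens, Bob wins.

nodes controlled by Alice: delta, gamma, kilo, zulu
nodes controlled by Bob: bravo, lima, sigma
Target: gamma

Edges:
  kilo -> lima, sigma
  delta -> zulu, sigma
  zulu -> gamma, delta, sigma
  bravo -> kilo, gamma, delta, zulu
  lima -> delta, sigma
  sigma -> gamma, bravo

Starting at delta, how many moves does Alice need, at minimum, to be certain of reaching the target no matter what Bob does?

A0 = {gamma}
A1: add {zulu} — zulu (Alice) has zulu→gamma.
A2: add {delta} — delta (Alice) has delta→zulu.
A3 = A2; e.g. kilo (Alice) has no edge into A2. Fixed point.
delta enters the attractor at level 2, so Alice can force the target in 2 moves from there.

2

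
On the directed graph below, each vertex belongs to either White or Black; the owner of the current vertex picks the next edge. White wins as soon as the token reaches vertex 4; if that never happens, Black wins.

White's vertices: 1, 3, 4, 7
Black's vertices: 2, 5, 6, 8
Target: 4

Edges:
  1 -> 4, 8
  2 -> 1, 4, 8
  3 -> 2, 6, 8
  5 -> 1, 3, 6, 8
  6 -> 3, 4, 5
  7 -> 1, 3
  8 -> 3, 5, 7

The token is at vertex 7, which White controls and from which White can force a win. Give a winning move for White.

1

A0 = {4}
A1: add {1} — 1 (White) has 1→4.
A2: add {7} — 7 (White) has 7→1.
A3 = A2; e.g. 2 (Black) can still go to 8. Fixed point.
From 7, successor 1 is in the attractor (rank 1); the other successor 3 is not.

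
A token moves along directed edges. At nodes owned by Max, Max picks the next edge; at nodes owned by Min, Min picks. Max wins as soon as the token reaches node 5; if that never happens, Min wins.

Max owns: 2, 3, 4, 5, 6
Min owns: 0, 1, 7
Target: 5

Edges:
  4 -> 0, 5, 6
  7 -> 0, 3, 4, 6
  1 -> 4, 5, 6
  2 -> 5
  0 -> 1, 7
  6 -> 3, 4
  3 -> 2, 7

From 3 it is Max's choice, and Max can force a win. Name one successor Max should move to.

A0 = {5}
A1: add {2, 4} — 2 (Max) has 2→5; 4 (Max) has 4→5.
A2: add {3, 6} — 3 (Max) has 3→2; 6 (Max) has 6→4.
A3: add {1} — 1 (Min): all of {4, 5, 6} already in.
A4 = A3; e.g. 0 (Min) can still go to 7. Fixed point.
From 3, successor 2 is in the attractor (rank 1); the other successor 7 is not.

2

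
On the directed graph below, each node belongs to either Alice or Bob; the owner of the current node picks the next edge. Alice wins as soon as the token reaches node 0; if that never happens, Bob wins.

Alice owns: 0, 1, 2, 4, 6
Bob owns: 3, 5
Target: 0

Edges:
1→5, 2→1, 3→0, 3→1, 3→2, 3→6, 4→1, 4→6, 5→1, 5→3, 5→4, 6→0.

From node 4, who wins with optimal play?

Alice

A0 = {0}
A1: add {6} — 6 (Alice) has 6→0.
A2: add {4} — 4 (Alice) has 4→6.
A3 = A2; e.g. 1 (Alice) has no edge into A2. Fixed point.
4 ∈ A2, so Alice can force the target.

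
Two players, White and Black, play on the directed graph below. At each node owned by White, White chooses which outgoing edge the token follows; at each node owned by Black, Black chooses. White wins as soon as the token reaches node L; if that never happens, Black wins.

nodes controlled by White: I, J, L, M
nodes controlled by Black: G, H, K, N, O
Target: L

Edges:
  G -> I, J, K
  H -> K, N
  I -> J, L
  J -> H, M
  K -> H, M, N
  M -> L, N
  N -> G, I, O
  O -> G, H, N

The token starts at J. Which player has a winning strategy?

A0 = {L}
A1: add {I, M} — I (White) has I→L; M (White) has M→L.
A2: add {J} — J (White) has J→M.
A3 = A2; e.g. G (Black) can still go to K. Fixed point.
J ∈ A2, so White can force the target.

White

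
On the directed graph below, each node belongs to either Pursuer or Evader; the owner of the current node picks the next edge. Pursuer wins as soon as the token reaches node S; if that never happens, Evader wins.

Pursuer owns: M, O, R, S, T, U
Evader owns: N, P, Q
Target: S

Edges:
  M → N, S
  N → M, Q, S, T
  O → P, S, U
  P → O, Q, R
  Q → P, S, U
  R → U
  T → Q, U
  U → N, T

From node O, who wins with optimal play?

A0 = {S}
A1: add {M, O} — M (Pursuer) has M→S; O (Pursuer) has O→S.
A2 = A1; e.g. N (Evader) can still go to Q. Fixed point.
O ∈ A1, so Pursuer can force the target.

Pursuer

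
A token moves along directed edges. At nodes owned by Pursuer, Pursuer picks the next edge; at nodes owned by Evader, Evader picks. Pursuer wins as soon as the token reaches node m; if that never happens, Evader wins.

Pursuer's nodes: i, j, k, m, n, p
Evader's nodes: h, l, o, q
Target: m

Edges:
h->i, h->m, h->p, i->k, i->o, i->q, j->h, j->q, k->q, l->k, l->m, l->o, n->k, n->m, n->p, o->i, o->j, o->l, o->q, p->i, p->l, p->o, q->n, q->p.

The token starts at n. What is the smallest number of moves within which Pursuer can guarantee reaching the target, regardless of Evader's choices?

A0 = {m}
A1: add {n} — n (Pursuer) has n→m.
A2 = A1; e.g. h (Evader) can still go to i. Fixed point.
n enters the attractor at level 1, so Pursuer can force the target in 1 move from there.

1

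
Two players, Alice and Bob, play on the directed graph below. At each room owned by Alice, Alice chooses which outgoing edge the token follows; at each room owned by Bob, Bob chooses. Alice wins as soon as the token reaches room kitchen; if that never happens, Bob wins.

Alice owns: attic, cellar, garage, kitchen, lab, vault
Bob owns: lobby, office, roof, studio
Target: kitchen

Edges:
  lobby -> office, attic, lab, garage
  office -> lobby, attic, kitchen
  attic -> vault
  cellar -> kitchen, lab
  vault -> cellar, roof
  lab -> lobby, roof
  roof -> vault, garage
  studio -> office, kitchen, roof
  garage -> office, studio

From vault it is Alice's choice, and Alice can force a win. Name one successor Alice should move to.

A0 = {kitchen}
A1: add {cellar} — cellar (Alice) has cellar→kitchen.
A2: add {vault} — vault (Alice) has vault→cellar.
A3: add {attic} — attic (Alice) has attic→vault.
A4 = A3; e.g. lobby (Bob) can still go to office. Fixed point.
From vault, successor cellar is in the attractor (rank 1); the other successor roof is not.

cellar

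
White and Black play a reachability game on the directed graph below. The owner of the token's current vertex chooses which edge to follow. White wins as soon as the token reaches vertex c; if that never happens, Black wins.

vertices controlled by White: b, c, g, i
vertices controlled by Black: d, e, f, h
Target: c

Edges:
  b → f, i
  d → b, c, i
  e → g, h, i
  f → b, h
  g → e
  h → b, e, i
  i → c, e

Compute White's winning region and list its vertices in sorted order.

A0 = {c}
A1: add {i} — i (White) has i→c.
A2: add {b} — b (White) has b→i.
A3: add {d} — d (Black): all of {b, c, i} already in.
A4 = A3; e.g. e (Black) can still go to g. Fixed point.
White's winning region = {b, c, d, i}.

b, c, d, i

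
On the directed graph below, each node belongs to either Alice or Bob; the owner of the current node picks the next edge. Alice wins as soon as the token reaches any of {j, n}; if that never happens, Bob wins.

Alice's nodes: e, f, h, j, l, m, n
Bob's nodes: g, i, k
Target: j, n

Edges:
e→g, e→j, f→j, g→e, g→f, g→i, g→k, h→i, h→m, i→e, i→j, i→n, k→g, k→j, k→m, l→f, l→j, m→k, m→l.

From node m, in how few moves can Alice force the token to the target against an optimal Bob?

2

A0 = {j, n}
A1: add {e, f, l} — e (Alice) has e→j; f (Alice) has f→j; l (Alice) has l→j.
A2: add {i, m} — i (Bob): all of {e, j, n} already in; m (Alice) has m→l.
m enters the attractor at level 2, so Alice can force the target in 2 moves from there.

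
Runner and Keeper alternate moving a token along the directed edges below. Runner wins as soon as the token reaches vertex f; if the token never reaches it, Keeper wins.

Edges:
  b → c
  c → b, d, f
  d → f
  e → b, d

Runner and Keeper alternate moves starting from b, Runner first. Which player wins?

Keeper

Track states (vertex, player-to-move).
A0 = {(f,Runner), (f,Keeper)}
A1: add {(c,Runner), (d,Runner), (d,Keeper)}.
A2: add {(b,Keeper), (e,Runner)}.
A3 = A2; e.g. (b,Runner) stays out. (b,Runner) never enters ⇒ Keeper avoids the target.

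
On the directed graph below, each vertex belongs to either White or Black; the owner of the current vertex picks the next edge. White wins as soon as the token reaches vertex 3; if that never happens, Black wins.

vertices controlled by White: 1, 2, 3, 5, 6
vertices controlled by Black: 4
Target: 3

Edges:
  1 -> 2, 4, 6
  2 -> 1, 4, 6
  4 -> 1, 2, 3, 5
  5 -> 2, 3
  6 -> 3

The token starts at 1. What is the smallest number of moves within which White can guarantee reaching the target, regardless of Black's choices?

2

A0 = {3}
A1: add {5, 6} — 5 (White) has 5→3; 6 (White) has 6→3.
A2: add {1, 2} — 1 (White) has 1→6; 2 (White) has 2→6.
1 enters the attractor at level 2, so White can force the target in 2 moves from there.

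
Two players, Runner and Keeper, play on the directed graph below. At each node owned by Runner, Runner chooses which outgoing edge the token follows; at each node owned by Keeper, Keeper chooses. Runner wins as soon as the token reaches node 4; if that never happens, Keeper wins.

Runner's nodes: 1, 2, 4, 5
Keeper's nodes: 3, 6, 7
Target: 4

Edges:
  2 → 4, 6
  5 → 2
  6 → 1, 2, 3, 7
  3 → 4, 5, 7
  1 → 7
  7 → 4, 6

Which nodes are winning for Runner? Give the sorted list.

2, 4, 5

A0 = {4}
A1: add {2} — 2 (Runner) has 2→4.
A2: add {5} — 5 (Runner) has 5→2.
A3 = A2; e.g. 1 (Runner) has no edge into A2. Fixed point.
Runner's winning region = {2, 4, 5}.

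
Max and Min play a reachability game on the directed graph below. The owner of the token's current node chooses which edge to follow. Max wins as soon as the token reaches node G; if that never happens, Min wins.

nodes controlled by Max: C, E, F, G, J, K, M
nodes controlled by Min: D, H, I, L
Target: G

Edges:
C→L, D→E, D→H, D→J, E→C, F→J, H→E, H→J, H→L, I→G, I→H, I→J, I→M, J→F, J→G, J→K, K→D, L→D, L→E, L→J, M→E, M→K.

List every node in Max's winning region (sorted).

A0 = {G}
A1: add {J} — J (Max) has J→G.
A2: add {F} — F (Max) has F→J.
A3 = A2; e.g. C (Max) has no edge into A2. Fixed point.
Max's winning region = {F, G, J}.

F, G, J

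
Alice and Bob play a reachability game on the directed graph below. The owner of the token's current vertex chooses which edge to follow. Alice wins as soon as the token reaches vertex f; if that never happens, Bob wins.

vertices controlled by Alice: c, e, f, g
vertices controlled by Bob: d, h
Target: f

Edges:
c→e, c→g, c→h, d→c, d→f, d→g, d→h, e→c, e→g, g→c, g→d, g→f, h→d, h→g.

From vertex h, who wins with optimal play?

Bob

A0 = {f}
A1: add {g} — g (Alice) has g→f.
A2: add {c, e} — c (Alice) has c→g; e (Alice) has e→g.
A3 = A2; e.g. d (Bob) can still go to h. Fixed point.
h never enters the attractor, so Bob can avoid the target forever.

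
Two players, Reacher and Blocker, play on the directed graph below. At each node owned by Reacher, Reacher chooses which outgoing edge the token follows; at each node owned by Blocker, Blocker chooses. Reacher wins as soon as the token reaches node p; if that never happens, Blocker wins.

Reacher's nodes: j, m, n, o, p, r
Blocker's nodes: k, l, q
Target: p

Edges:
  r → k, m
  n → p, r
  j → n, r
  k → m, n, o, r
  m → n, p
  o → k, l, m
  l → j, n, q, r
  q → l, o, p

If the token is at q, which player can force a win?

Blocker

A0 = {p}
A1: add {m, n} — m (Reacher) has m→p; n (Reacher) has n→p.
A2: add {j, o, r} — j (Reacher) has j→n; o (Reacher) has o→m; r (Reacher) has r→m.
A3: add {k} — k (Blocker): all of {m, n, o, r} already in.
A4 = A3; e.g. l (Blocker) can still go to q. Fixed point.
q never enters the attractor, so Blocker can avoid the target forever.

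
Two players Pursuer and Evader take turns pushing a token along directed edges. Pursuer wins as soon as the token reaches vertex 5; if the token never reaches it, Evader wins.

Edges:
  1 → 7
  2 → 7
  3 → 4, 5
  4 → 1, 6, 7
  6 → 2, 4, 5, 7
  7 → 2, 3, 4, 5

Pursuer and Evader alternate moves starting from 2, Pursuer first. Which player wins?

Track states (vertex, player-to-move).
A0 = {(5,Pursuer), (5,Evader)}
A1: add {(3,Pursuer), (6,Pursuer), (7,Pursuer)}.
A2: add {(1,Evader), (2,Evader)}.
A3: add {(4,Pursuer)}.
A4: add {(3,Evader)}.
A5 = A4; e.g. (1,Pursuer) stays out. (2,Pursuer) never enters ⇒ Evader avoids the target.

Evader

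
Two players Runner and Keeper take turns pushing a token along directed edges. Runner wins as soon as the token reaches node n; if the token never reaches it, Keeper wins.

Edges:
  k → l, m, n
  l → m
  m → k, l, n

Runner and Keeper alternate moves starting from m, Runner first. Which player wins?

Runner

Track states (vertex, player-to-move).
A0 = {(n,Runner), (n,Keeper)}
A1: add {(k,Runner), (m,Runner)}.
(m,Runner) ∈ A1 ⇒ Runner forces the target.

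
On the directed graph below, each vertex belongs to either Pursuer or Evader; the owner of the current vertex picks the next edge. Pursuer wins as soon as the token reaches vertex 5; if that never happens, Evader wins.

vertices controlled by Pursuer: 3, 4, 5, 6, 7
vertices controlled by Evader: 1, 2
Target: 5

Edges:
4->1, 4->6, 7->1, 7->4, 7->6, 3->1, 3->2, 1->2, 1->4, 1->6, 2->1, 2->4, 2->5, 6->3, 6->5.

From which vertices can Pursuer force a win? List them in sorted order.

4, 5, 6, 7

A0 = {5}
A1: add {6} — 6 (Pursuer) has 6→5.
A2: add {4, 7} — 4 (Pursuer) has 4→6; 7 (Pursuer) has 7→6.
A3 = A2; e.g. 1 (Evader) can still go to 2. Fixed point.
Pursuer's winning region = {4, 5, 6, 7}.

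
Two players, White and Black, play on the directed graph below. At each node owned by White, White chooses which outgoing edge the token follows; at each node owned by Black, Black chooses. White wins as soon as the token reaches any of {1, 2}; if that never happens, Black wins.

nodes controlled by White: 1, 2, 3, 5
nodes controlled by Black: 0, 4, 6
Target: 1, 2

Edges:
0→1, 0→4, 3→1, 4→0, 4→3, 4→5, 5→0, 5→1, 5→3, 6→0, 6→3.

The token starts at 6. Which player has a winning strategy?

A0 = {1, 2}
A1: add {3, 5} — 3 (White) has 3→1; 5 (White) has 5→1.
A2 = A1; e.g. 0 (Black) can still go to 4. Fixed point.
6 never enters the attractor, so Black can avoid the target forever.

Black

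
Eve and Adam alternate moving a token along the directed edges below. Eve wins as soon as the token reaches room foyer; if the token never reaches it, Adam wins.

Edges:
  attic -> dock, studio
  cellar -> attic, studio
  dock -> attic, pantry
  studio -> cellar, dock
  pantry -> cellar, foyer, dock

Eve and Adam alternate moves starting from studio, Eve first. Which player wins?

Track states (vertex, player-to-move).
A0 = {(foyer,Eve), (foyer,Adam)}
A1: add {(pantry,Eve)}.
A2 = A1; e.g. (attic,Eve) stays out. (studio,Eve) never enters ⇒ Adam avoids the target.

Adam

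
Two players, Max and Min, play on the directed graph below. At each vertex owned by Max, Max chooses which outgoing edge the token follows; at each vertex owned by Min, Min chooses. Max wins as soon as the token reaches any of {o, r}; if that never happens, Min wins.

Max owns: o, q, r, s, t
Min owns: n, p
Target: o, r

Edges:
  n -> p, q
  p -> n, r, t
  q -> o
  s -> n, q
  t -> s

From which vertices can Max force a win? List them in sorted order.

A0 = {o, r}
A1: add {q} — q (Max) has q→o.
A2: add {s} — s (Max) has s→q.
A3: add {t} — t (Max) has t→s.
A4 = A3; e.g. n (Min) can still go to p. Fixed point.
Max's winning region = {o, q, r, s, t}.

o, q, r, s, t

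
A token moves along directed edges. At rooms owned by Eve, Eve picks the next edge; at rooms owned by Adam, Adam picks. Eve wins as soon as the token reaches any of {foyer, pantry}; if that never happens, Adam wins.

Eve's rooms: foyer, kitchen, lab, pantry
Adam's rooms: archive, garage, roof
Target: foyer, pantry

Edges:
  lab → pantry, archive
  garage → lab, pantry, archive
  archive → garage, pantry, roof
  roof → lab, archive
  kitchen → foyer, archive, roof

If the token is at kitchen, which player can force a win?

A0 = {foyer, pantry}
A1: add {kitchen, lab} — lab (Eve) has lab→pantry; kitchen (Eve) has kitchen→foyer.
A2 = A1; e.g. garage (Adam) can still go to archive. Fixed point.
kitchen ∈ A1, so Eve can force the target.

Eve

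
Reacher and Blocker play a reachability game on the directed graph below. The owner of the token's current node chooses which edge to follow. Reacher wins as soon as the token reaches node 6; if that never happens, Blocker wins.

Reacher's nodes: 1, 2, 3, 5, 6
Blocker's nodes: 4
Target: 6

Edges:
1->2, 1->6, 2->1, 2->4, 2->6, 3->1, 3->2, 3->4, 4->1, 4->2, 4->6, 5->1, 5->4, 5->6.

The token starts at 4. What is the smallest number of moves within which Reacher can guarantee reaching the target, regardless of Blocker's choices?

2

A0 = {6}
A1: add {1, 2, 5} — 1 (Reacher) has 1→6; 2 (Reacher) has 2→6; 5 (Reacher) has 5→6.
A2: add {3, 4} — 3 (Reacher) has 3→1; 4 (Blocker): all of {1, 2, 6} already in.
A2 = all vertices. Fixed point.
4 enters the attractor at level 2, so Reacher can force the target in 2 moves from there.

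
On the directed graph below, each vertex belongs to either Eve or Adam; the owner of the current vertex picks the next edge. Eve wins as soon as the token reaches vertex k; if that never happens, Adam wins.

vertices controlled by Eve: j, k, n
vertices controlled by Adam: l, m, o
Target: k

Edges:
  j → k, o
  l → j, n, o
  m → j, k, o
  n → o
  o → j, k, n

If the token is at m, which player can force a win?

A0 = {k}
A1: add {j} — j (Eve) has j→k.
A2 = A1; e.g. l (Adam) can still go to n. Fixed point.
m never enters the attractor, so Adam can avoid the target forever.

Adam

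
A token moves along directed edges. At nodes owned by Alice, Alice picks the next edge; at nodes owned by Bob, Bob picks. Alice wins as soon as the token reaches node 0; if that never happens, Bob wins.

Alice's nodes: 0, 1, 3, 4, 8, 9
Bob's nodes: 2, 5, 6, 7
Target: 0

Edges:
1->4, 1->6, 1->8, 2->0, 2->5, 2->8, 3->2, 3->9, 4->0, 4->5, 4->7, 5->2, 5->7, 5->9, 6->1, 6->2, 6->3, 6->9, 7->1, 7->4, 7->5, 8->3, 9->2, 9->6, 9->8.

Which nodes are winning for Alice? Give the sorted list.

0, 1, 4

A0 = {0}
A1: add {4} — 4 (Alice) has 4→0.
A2: add {1} — 1 (Alice) has 1→4.
A3 = A2; e.g. 2 (Bob) can still go to 5. Fixed point.
Alice's winning region = {0, 1, 4}.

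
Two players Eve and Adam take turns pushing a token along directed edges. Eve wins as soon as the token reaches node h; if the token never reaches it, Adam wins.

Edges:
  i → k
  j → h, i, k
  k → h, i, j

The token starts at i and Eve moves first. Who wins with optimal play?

Track states (vertex, player-to-move).
A0 = {(h,Eve), (h,Adam)}
A1: add {(j,Eve), (k,Eve)}.
A2: add {(i,Adam)}.
A3 = A2; e.g. (i,Eve) stays out. (i,Eve) never enters ⇒ Adam avoids the target.

Adam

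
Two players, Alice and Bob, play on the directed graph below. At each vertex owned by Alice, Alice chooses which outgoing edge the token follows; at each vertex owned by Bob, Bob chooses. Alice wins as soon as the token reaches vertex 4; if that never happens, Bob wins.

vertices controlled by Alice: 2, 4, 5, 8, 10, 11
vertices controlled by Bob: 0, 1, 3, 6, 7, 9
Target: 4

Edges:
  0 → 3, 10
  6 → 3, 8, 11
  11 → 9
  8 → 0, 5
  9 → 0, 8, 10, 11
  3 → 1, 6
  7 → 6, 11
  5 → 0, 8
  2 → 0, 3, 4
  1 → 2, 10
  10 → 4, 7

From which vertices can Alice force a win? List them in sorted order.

A0 = {4}
A1: add {2, 10} — 2 (Alice) has 2→4; 10 (Alice) has 10→4.
A2: add {1} — 1 (Bob): all of {2, 10} already in.
A3 = A2; e.g. 0 (Bob) can still go to 3. Fixed point.
Alice's winning region = {1, 2, 4, 10}.

1, 2, 4, 10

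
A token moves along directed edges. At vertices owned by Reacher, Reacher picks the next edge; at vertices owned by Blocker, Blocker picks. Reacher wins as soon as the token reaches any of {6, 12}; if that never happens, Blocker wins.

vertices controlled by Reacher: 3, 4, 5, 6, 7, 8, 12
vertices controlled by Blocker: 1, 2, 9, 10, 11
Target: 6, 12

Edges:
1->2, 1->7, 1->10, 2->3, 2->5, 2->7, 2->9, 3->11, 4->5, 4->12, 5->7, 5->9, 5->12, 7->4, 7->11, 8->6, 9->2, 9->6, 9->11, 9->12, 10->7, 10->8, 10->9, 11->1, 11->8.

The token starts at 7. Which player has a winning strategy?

A0 = {6, 12}
A1: add {4, 5, 8} — 4 (Reacher) has 4→12; 5 (Reacher) has 5→12; 8 (Reacher) has 8→6.
A2: add {7} — 7 (Reacher) has 7→4.
A3 = A2; e.g. 1 (Blocker) can still go to 2. Fixed point.
7 ∈ A2, so Reacher can force the target.

Reacher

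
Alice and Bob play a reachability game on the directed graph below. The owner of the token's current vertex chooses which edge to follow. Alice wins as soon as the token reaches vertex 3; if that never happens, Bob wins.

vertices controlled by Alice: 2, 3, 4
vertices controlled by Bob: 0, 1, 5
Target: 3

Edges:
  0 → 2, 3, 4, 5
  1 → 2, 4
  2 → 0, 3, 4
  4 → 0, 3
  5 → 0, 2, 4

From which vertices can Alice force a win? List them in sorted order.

1, 2, 3, 4

A0 = {3}
A1: add {2, 4} — 2 (Alice) has 2→3; 4 (Alice) has 4→3.
A2: add {1} — 1 (Bob): all of {2, 4} already in.
A3 = A2; e.g. 0 (Bob) can still go to 5. Fixed point.
Alice's winning region = {1, 2, 3, 4}.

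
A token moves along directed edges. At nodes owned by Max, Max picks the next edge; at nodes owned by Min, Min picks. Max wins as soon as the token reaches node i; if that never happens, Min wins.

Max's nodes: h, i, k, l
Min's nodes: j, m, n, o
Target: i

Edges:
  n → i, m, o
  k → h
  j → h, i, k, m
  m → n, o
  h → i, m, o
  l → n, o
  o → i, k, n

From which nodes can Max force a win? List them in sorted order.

h, i, k

A0 = {i}
A1: add {h} — h (Max) has h→i.
A2: add {k} — k (Max) has k→h.
A3 = A2; e.g. j (Min) can still go to m. Fixed point.
Max's winning region = {h, i, k}.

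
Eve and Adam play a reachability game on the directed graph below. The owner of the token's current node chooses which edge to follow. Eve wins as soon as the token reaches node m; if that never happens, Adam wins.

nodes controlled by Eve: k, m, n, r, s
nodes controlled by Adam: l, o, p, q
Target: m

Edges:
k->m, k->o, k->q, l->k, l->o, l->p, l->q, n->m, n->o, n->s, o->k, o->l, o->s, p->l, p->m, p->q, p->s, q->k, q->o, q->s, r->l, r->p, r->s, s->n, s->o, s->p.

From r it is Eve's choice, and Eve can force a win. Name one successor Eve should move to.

A0 = {m}
A1: add {k, n} — k (Eve) has k→m; n (Eve) has n→m.
A2: add {s} — s (Eve) has s→n.
A3: add {r} — r (Eve) has r→s.
A4 = A3; e.g. l (Adam) can still go to o. Fixed point.
From r, successor s is in the attractor (rank 2); the other successors l, p are not.

s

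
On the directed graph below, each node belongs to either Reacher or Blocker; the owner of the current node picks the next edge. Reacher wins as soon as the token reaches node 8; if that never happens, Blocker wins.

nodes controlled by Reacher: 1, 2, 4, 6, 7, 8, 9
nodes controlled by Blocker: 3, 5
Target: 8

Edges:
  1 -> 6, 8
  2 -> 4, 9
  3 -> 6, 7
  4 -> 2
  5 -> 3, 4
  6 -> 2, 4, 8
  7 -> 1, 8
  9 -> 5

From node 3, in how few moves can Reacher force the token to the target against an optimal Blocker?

A0 = {8}
A1: add {1, 6, 7} — 1 (Reacher) has 1→8; 6 (Reacher) has 6→8; 7 (Reacher) has 7→8.
A2: add {3} — 3 (Blocker): all of {6, 7} already in.
A3 = A2; e.g. 2 (Reacher) has no edge into A2. Fixed point.
3 enters the attractor at level 2, so Reacher can force the target in 2 moves from there.

2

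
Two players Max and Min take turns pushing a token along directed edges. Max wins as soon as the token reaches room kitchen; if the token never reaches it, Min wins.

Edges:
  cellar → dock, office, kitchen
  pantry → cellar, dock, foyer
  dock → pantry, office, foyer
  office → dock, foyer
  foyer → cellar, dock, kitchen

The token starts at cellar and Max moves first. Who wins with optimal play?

Track states (vertex, player-to-move).
A0 = {(kitchen,Max), (kitchen,Min)}
A1: add {(cellar,Max), (foyer,Max)}.
(cellar,Max) ∈ A1 ⇒ Max forces the target.

Max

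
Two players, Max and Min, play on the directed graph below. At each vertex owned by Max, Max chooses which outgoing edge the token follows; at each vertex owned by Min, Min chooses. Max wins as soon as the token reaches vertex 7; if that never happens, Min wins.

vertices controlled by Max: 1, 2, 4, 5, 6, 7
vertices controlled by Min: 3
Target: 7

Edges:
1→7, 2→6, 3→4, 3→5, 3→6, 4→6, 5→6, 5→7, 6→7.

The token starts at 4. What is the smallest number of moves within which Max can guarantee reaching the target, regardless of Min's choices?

2

A0 = {7}
A1: add {1, 5, 6} — 1 (Max) has 1→7; 5 (Max) has 5→7; 6 (Max) has 6→7.
A2: add {2, 4} — 2 (Max) has 2→6; 4 (Max) has 4→6.
4 enters the attractor at level 2, so Max can force the target in 2 moves from there.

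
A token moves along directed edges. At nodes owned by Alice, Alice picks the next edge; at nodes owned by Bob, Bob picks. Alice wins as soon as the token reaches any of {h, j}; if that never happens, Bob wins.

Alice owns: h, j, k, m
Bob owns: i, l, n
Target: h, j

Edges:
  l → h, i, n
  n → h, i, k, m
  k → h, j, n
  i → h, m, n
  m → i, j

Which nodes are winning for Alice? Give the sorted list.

h, j, k, m

A0 = {h, j}
A1: add {k, m} — k (Alice) has k→h; m (Alice) has m→j.
A2 = A1; e.g. i (Bob) can still go to n. Fixed point.
Alice's winning region = {h, j, k, m}.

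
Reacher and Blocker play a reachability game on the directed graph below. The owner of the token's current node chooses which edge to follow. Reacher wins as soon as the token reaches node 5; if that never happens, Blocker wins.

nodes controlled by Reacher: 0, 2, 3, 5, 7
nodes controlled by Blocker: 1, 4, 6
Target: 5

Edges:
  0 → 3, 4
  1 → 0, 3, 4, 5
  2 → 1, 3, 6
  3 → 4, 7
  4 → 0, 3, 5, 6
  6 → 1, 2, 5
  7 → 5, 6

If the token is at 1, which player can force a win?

Blocker

A0 = {5}
A1: add {7} — 7 (Reacher) has 7→5.
A2: add {3} — 3 (Reacher) has 3→7.
A3: add {0, 2} — 0 (Reacher) has 0→3; 2 (Reacher) has 2→3.
A4 = A3; e.g. 1 (Blocker) can still go to 4. Fixed point.
1 never enters the attractor, so Blocker can avoid the target forever.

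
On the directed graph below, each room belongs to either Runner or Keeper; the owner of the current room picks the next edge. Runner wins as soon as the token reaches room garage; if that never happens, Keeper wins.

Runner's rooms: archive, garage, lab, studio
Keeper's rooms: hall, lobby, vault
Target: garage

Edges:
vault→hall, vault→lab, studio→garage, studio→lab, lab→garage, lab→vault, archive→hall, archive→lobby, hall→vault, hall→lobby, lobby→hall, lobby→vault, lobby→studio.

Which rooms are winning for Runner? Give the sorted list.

A0 = {garage}
A1: add {lab, studio} — lab (Runner) has lab→garage; studio (Runner) has studio→garage.
A2 = A1; e.g. hall (Keeper) can still go to vault. Fixed point.
Runner's winning region = {garage, lab, studio}.

garage, lab, studio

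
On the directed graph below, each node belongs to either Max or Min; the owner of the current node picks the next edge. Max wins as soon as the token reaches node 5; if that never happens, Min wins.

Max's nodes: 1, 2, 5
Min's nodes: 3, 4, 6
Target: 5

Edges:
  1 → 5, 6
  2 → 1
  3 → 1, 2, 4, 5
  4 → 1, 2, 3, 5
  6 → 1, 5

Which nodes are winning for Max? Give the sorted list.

A0 = {5}
A1: add {1} — 1 (Max) has 1→5.
A2: add {2, 6} — 2 (Max) has 2→1; 6 (Min): all of {1, 5} already in.
A3 = A2; e.g. 3 (Min) can still go to 4. Fixed point.
Max's winning region = {1, 2, 5, 6}.

1, 2, 5, 6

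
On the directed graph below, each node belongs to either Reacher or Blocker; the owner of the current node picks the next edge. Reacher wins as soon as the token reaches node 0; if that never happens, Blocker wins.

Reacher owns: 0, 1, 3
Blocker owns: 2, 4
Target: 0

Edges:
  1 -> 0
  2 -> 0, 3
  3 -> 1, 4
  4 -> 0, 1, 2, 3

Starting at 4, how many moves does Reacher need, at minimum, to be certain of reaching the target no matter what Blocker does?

4

A0 = {0}
A1: add {1} — 1 (Reacher) has 1→0.
A2: add {3} — 3 (Reacher) has 3→1.
A3: add {2} — 2 (Blocker): all of {0, 3} already in.
A4: add {4} — 4 (Blocker): all of {0, 1, 2, 3} already in.
A4 = all vertices. Fixed point.
4 enters the attractor at level 4, so Reacher can force the target in 4 moves from there.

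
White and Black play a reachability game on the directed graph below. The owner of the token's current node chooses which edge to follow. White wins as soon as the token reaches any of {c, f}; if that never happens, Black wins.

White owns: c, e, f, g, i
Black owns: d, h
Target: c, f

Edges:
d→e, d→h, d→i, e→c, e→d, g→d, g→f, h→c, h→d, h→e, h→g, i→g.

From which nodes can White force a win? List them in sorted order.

c, e, f, g, i

A0 = {c, f}
A1: add {e, g} — e (White) has e→c; g (White) has g→f.
A2: add {i} — i (White) has i→g.
A3 = A2; e.g. d (Black) can still go to h. Fixed point.
White's winning region = {c, e, f, g, i}.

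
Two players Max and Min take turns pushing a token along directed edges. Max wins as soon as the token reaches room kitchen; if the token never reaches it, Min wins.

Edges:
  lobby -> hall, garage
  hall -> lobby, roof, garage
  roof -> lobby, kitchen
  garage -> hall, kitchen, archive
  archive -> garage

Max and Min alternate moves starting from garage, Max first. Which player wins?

Max

Track states (vertex, player-to-move).
A0 = {(kitchen,Max), (kitchen,Min)}
A1: add {(roof,Max), (garage,Max)}.
(garage,Max) ∈ A1 ⇒ Max forces the target.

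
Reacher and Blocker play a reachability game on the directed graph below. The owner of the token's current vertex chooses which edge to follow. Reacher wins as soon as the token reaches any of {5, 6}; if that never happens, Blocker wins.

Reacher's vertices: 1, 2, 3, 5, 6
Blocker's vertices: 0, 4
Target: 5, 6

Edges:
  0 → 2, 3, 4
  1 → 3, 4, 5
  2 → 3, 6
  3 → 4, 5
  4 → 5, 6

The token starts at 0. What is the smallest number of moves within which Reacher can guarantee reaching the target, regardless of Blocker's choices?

A0 = {5, 6}
A1: add {1, 2, 3, 4} — 1 (Reacher) has 1→5; 2 (Reacher) has 2→6; 3 (Reacher) has 3→5; 4 (Blocker): all of {5, 6} already in.
A2: add {0} — 0 (Blocker): all of {2, 3, 4} already in.
A2 = all vertices. Fixed point.
0 enters the attractor at level 2, so Reacher can force the target in 2 moves from there.

2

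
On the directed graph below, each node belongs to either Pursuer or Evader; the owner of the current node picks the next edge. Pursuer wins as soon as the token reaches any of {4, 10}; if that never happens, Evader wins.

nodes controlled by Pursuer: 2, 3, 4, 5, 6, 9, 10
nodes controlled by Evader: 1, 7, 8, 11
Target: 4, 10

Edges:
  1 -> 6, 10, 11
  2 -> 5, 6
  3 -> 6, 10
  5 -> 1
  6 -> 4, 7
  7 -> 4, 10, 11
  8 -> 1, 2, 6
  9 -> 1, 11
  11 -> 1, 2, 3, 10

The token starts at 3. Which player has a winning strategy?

Pursuer

A0 = {4, 10}
A1: add {3, 6} — 3 (Pursuer) has 3→10; 6 (Pursuer) has 6→4.
3 ∈ A1, so Pursuer can force the target.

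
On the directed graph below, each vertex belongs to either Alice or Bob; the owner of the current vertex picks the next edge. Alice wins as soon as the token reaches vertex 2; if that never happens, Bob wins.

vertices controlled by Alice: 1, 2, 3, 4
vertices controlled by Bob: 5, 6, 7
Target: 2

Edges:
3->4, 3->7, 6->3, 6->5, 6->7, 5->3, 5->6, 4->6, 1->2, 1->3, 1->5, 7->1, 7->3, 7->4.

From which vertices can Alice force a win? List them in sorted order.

A0 = {2}
A1: add {1} — 1 (Alice) has 1→2.
A2 = A1; e.g. 3 (Alice) has no edge into A1. Fixed point.
Alice's winning region = {1, 2}.

1, 2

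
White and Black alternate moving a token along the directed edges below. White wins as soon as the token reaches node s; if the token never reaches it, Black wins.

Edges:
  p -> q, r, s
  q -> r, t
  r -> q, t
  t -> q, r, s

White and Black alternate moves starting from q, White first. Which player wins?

Track states (vertex, player-to-move).
A0 = {(s,White), (s,Black)}
A1: add {(p,White), (t,White)}.
A2 = A1; e.g. (p,Black) stays out. (q,White) never enters ⇒ Black avoids the target.

Black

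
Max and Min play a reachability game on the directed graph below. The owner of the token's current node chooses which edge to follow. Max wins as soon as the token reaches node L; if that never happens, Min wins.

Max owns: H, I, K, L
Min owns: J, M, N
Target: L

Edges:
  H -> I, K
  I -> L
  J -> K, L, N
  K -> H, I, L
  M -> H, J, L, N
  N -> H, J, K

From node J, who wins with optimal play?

A0 = {L}
A1: add {I, K} — I (Max) has I→L; K (Max) has K→L.
A2: add {H} — H (Max) has H→I.
A3 = A2; e.g. J (Min) can still go to N. Fixed point.
J never enters the attractor, so Min can avoid the target forever.

Min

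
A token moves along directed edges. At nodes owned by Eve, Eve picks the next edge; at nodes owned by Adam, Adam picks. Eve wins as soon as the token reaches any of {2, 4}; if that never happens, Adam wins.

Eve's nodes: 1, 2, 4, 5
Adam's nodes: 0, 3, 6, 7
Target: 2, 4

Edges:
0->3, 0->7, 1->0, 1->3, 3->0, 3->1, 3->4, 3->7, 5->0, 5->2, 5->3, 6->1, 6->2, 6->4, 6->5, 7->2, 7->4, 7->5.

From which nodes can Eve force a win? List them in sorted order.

2, 4, 5, 7

A0 = {2, 4}
A1: add {5} — 5 (Eve) has 5→2.
A2: add {7} — 7 (Adam): all of {2, 4, 5} already in.
A3 = A2; e.g. 0 (Adam) can still go to 3. Fixed point.
Eve's winning region = {2, 4, 5, 7}.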